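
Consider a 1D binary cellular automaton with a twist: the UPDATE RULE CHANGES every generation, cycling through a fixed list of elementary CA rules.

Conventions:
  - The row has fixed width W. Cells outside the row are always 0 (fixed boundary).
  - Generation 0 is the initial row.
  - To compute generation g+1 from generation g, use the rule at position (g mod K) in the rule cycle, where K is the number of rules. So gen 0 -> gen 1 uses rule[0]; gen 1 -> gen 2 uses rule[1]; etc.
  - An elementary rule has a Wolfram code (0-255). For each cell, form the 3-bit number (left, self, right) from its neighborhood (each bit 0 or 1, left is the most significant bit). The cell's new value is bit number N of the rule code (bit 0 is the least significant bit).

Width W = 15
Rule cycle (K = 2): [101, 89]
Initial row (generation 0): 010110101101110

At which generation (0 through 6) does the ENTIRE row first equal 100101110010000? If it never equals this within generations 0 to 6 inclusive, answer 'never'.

Gen 0: 010110101101110
Gen 1 (rule 101): 011011110110010
Gen 2 (rule 89): 011010010111001
Gen 3 (rule 101): 001110011001001
Gen 4 (rule 89): 101011011100100
Gen 5 (rule 101): 111101100100101
Gen 6 (rule 89): 100101110010000

Answer: 6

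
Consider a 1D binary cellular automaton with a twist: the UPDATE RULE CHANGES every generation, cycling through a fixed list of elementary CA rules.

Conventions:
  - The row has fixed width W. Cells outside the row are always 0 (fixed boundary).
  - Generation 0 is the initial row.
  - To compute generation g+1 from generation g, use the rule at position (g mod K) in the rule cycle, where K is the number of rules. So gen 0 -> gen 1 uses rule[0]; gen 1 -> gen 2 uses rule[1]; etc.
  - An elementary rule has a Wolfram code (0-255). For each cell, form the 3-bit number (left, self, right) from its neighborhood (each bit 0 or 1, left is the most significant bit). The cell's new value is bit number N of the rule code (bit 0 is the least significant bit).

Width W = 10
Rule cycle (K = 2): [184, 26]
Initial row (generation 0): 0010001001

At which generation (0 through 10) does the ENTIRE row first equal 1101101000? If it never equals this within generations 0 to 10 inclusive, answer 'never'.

Gen 0: 0010001001
Gen 1 (rule 184): 0001000100
Gen 2 (rule 26): 0010101010
Gen 3 (rule 184): 0001010101
Gen 4 (rule 26): 0010000000
Gen 5 (rule 184): 0001000000
Gen 6 (rule 26): 0010100000
Gen 7 (rule 184): 0001010000
Gen 8 (rule 26): 0010001000
Gen 9 (rule 184): 0001000100
Gen 10 (rule 26): 0010101010

Answer: never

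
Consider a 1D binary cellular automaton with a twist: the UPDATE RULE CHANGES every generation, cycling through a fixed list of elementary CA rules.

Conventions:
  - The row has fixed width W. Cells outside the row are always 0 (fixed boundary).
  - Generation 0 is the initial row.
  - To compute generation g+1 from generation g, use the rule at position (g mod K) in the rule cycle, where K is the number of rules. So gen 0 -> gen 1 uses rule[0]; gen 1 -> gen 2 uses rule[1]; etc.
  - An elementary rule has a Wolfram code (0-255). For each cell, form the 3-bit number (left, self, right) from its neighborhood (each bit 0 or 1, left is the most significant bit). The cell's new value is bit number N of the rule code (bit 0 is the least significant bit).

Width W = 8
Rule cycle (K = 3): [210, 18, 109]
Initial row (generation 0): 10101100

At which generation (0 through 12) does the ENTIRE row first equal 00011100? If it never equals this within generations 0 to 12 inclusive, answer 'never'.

Gen 0: 10101100
Gen 1 (rule 210): 00000110
Gen 2 (rule 18): 00001001
Gen 3 (rule 109): 11101001
Gen 4 (rule 210): 01100110
Gen 5 (rule 18): 10011001
Gen 6 (rule 109): 10011001
Gen 7 (rule 210): 01101110
Gen 8 (rule 18): 10000001
Gen 9 (rule 109): 10111101
Gen 10 (rule 210): 00011100
Gen 11 (rule 18): 00100010
Gen 12 (rule 109): 10101010

Answer: 10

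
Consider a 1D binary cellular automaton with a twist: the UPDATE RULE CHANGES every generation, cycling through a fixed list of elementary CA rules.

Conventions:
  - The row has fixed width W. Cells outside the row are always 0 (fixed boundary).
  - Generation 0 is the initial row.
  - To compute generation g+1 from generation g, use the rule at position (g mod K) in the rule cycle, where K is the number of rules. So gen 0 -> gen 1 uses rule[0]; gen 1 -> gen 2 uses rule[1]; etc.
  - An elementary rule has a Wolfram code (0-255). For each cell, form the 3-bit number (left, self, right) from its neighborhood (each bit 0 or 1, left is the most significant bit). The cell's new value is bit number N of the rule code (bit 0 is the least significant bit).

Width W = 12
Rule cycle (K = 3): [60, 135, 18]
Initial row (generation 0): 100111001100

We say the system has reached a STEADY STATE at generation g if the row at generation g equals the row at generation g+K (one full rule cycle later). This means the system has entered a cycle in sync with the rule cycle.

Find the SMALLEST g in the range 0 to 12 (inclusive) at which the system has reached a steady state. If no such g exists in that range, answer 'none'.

Gen 0: 100111001100
Gen 1 (rule 60): 110100101010
Gen 2 (rule 135): 000101101010
Gen 3 (rule 18): 001000000001
Gen 4 (rule 60): 001100000001
Gen 5 (rule 135): 110001111111
Gen 6 (rule 18): 001010000000
Gen 7 (rule 60): 001111000000
Gen 8 (rule 135): 110110011111
Gen 9 (rule 18): 000001100000
Gen 10 (rule 60): 000001010000
Gen 11 (rule 135): 111111010111
Gen 12 (rule 18): 000000000000
Gen 13 (rule 60): 000000000000
Gen 14 (rule 135): 111111111111
Gen 15 (rule 18): 000000000000

Answer: 12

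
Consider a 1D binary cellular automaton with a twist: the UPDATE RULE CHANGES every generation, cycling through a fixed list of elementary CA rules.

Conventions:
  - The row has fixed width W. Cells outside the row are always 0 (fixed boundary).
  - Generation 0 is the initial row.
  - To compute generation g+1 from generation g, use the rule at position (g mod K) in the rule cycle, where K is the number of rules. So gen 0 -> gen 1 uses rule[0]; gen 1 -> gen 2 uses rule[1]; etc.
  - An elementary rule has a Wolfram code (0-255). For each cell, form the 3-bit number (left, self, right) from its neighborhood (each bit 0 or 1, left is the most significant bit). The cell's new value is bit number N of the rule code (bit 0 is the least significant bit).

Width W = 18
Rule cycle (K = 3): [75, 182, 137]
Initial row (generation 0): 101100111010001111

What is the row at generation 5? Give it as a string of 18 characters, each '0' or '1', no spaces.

Answer: 011111110101111101

Derivation:
Gen 0: 101100111010001111
Gen 1 (rule 75): 001101101000111001
Gen 2 (rule 182): 010010011101010111
Gen 3 (rule 137): 000000011000000110
Gen 4 (rule 75): 111111111011111110
Gen 5 (rule 182): 011111110101111101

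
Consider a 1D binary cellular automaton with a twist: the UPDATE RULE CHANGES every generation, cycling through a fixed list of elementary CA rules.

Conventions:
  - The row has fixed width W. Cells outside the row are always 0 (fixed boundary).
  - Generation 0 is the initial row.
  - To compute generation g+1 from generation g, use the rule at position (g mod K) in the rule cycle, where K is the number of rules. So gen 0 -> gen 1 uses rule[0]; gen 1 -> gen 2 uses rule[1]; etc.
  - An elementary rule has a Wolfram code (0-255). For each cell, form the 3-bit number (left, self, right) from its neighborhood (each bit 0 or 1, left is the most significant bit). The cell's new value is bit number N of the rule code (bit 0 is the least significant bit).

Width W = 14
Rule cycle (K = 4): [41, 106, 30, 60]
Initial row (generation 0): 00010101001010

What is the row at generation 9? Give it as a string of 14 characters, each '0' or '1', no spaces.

Answer: 01000100100111

Derivation:
Gen 0: 00010101001010
Gen 1 (rule 41): 11001010000100
Gen 2 (rule 106): 11010100001000
Gen 3 (rule 30): 10010110011100
Gen 4 (rule 60): 11011101010010
Gen 5 (rule 41): 10110010100000
Gen 6 (rule 106): 01110101000000
Gen 7 (rule 30): 11000101100000
Gen 8 (rule 60): 10100111010000
Gen 9 (rule 41): 01000100100111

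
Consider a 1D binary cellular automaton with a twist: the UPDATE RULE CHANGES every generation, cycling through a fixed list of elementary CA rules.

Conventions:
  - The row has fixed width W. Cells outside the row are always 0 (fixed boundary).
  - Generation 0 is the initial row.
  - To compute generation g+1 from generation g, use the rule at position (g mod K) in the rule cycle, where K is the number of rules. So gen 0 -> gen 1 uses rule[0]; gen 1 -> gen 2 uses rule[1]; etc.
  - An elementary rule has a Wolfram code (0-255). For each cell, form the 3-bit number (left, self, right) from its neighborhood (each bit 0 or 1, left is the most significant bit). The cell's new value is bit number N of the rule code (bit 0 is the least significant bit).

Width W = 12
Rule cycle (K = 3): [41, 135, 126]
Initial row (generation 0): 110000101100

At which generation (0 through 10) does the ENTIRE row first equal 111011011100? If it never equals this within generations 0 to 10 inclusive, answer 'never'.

Gen 0: 110000101100
Gen 1 (rule 41): 100110011001
Gen 2 (rule 135): 101000100011
Gen 3 (rule 126): 111101110111
Gen 4 (rule 41): 100011001100
Gen 5 (rule 135): 101100010001
Gen 6 (rule 126): 111110111011
Gen 7 (rule 41): 100001100110
Gen 8 (rule 135): 101110001000
Gen 9 (rule 126): 111011011100
Gen 10 (rule 41): 100110110001

Answer: 9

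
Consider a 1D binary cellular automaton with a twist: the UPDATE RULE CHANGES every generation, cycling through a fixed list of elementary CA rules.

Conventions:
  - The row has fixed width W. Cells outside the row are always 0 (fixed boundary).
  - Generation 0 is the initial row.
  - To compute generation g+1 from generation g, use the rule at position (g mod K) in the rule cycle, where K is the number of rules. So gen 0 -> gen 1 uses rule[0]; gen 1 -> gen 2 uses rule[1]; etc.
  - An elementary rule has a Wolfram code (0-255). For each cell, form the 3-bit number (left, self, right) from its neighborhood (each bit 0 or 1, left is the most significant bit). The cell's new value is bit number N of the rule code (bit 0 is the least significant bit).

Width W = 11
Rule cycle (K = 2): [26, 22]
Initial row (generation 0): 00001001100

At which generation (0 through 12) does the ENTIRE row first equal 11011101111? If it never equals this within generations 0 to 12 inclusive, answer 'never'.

Gen 0: 00001001100
Gen 1 (rule 26): 00010111010
Gen 2 (rule 22): 00110000011
Gen 3 (rule 26): 01101000110
Gen 4 (rule 22): 10001101001
Gen 5 (rule 26): 01011000110
Gen 6 (rule 22): 11000101001
Gen 7 (rule 26): 10101000110
Gen 8 (rule 22): 10101101001
Gen 9 (rule 26): 00001000110
Gen 10 (rule 22): 00011101001
Gen 11 (rule 26): 00110000110
Gen 12 (rule 22): 01001001001

Answer: never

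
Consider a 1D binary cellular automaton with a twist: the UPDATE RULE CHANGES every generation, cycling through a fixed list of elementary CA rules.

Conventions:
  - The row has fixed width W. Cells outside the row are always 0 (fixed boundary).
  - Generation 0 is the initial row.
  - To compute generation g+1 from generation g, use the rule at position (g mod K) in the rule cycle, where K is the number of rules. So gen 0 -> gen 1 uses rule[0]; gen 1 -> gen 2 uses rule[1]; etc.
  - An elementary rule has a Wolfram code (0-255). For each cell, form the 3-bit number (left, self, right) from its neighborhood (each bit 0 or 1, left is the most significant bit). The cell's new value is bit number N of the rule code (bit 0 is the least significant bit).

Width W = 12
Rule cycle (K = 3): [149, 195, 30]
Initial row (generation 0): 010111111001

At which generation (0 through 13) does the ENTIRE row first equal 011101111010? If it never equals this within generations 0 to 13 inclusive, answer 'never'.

Answer: 11

Derivation:
Gen 0: 010111111001
Gen 1 (rule 149): 010011110101
Gen 2 (rule 195): 100101110000
Gen 3 (rule 30): 111101001000
Gen 4 (rule 149): 011001101111
Gen 5 (rule 195): 101010100111
Gen 6 (rule 30): 101010111100
Gen 7 (rule 149): 101010011011
Gen 8 (rule 195): 000000101001
Gen 9 (rule 30): 000001101111
Gen 10 (rule 149): 111100000110
Gen 11 (rule 195): 011101111010
Gen 12 (rule 30): 110001000011
Gen 13 (rule 149): 001101111000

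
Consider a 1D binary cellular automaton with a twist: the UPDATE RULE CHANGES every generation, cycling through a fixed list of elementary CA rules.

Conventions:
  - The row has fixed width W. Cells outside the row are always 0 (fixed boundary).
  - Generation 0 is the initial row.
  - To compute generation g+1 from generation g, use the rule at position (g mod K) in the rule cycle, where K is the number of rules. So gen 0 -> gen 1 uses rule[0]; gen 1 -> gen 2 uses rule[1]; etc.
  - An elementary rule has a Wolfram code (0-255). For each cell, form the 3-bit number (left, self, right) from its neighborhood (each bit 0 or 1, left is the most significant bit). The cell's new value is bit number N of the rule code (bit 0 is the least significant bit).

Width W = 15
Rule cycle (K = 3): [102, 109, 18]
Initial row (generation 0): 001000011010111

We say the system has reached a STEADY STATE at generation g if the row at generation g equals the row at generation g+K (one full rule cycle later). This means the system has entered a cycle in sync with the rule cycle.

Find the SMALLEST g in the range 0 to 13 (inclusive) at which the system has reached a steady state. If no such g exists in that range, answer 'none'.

Gen 0: 001000011010111
Gen 1 (rule 102): 011000101111001
Gen 2 (rule 109): 011010111001001
Gen 3 (rule 18): 100000000110110
Gen 4 (rule 102): 100000001011010
Gen 5 (rule 109): 101111101111110
Gen 6 (rule 18): 000000000000001
Gen 7 (rule 102): 000000000000011
Gen 8 (rule 109): 111111111111011
Gen 9 (rule 18): 000000000000000
Gen 10 (rule 102): 000000000000000
Gen 11 (rule 109): 111111111111111
Gen 12 (rule 18): 000000000000000
Gen 13 (rule 102): 000000000000000
Gen 14 (rule 109): 111111111111111
Gen 15 (rule 18): 000000000000000
Gen 16 (rule 102): 000000000000000

Answer: 9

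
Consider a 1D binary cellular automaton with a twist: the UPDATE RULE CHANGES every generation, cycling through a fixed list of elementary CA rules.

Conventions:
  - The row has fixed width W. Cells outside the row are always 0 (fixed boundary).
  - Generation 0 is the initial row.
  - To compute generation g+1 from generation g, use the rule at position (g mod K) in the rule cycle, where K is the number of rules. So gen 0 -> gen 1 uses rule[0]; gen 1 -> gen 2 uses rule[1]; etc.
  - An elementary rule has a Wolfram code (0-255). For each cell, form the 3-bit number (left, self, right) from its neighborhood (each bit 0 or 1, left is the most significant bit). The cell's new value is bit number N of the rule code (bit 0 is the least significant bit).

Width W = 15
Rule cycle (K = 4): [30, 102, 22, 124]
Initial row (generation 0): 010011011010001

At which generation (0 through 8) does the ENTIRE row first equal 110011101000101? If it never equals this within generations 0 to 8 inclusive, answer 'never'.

Answer: never

Derivation:
Gen 0: 010011011010001
Gen 1 (rule 30): 111110010011011
Gen 2 (rule 102): 000010110101101
Gen 3 (rule 22): 000110000100001
Gen 4 (rule 124): 000111000110001
Gen 5 (rule 30): 001100101101011
Gen 6 (rule 102): 010101110111101
Gen 7 (rule 22): 110100000000001
Gen 8 (rule 124): 111110000000001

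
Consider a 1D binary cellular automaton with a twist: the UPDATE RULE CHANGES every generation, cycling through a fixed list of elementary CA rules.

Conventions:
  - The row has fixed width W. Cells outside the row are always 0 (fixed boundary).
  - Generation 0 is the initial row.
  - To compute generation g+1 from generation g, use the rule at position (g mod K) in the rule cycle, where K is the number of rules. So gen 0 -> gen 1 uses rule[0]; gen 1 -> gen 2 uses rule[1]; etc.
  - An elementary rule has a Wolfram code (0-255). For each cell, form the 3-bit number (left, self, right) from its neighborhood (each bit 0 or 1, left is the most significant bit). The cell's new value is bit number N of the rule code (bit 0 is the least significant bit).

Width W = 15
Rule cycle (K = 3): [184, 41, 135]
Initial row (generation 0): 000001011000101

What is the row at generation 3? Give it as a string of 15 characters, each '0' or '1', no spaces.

Answer: 011100101011011

Derivation:
Gen 0: 000001011000101
Gen 1 (rule 184): 000000110100010
Gen 2 (rule 41): 111110101001000
Gen 3 (rule 135): 011100101011011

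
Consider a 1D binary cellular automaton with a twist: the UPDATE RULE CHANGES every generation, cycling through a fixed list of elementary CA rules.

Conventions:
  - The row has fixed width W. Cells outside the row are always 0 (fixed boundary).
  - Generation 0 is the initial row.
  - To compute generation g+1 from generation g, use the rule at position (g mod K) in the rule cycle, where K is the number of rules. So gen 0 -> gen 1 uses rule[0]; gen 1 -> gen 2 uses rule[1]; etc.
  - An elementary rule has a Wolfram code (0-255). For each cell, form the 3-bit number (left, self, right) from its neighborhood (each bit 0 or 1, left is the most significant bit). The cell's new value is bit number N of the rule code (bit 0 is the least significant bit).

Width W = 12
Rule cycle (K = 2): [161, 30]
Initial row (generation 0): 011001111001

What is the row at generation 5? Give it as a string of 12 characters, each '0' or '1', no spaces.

Gen 0: 011001111001
Gen 1 (rule 161): 000000110000
Gen 2 (rule 30): 000001101000
Gen 3 (rule 161): 111100010011
Gen 4 (rule 30): 100010111110
Gen 5 (rule 161): 001001011100

Answer: 001001011100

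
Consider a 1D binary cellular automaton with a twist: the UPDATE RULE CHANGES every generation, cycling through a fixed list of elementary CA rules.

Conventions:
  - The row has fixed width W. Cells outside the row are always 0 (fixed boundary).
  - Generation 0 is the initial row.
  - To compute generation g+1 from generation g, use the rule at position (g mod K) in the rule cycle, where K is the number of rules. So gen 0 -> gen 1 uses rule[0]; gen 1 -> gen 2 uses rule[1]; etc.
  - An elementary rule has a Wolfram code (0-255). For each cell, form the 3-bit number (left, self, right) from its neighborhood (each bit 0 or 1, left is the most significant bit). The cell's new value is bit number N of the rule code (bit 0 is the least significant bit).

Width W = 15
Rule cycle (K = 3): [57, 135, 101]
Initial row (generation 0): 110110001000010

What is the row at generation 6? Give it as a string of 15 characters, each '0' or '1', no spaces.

Answer: 101000101010101

Derivation:
Gen 0: 110110001000010
Gen 1 (rule 57): 101101100111001
Gen 2 (rule 135): 100000001010011
Gen 3 (rule 101): 101111101110001
Gen 4 (rule 57): 011000011001100
Gen 5 (rule 135): 100011100010001
Gen 6 (rule 101): 101000101010101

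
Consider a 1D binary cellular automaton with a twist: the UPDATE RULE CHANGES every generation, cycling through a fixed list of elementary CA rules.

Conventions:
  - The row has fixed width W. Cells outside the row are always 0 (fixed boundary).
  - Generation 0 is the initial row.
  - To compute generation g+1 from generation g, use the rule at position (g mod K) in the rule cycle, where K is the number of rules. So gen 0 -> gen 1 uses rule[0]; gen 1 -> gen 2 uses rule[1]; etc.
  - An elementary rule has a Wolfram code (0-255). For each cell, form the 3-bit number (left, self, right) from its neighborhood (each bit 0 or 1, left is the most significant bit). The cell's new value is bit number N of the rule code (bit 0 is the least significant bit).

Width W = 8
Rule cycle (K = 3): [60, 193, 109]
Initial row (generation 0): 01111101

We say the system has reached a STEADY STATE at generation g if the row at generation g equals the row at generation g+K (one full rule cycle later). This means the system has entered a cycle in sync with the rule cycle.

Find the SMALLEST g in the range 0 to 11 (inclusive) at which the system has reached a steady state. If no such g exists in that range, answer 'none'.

Answer: 6

Derivation:
Gen 0: 01111101
Gen 1 (rule 60): 01000011
Gen 2 (rule 193): 00011001
Gen 3 (rule 109): 11011001
Gen 4 (rule 60): 10110101
Gen 5 (rule 193): 00010000
Gen 6 (rule 109): 11010111
Gen 7 (rule 60): 10111100
Gen 8 (rule 193): 00011101
Gen 9 (rule 109): 11010111
Gen 10 (rule 60): 10111100
Gen 11 (rule 193): 00011101
Gen 12 (rule 109): 11010111
Gen 13 (rule 60): 10111100
Gen 14 (rule 193): 00011101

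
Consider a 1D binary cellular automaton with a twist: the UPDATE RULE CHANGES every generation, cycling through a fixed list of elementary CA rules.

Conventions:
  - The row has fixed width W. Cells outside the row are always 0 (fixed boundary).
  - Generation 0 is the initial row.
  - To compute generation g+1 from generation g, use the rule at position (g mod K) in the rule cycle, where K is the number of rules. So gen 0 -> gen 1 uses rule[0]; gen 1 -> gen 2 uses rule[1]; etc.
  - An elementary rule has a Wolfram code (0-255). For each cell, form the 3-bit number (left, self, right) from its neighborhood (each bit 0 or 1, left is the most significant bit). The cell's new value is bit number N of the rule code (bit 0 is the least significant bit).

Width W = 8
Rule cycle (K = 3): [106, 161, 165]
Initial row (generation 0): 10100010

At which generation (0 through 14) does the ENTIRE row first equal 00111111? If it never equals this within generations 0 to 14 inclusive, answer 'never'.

Answer: never

Derivation:
Gen 0: 10100010
Gen 1 (rule 106): 01000100
Gen 2 (rule 161): 00010001
Gen 3 (rule 165): 11010101
Gen 4 (rule 106): 11101010
Gen 5 (rule 161): 01010100
Gen 6 (rule 165): 01111101
Gen 7 (rule 106): 11000110
Gen 8 (rule 161): 00010000
Gen 9 (rule 165): 11010111
Gen 10 (rule 106): 11101101
Gen 11 (rule 161): 01010010
Gen 12 (rule 165): 01110010
Gen 13 (rule 106): 11010100
Gen 14 (rule 161): 00101001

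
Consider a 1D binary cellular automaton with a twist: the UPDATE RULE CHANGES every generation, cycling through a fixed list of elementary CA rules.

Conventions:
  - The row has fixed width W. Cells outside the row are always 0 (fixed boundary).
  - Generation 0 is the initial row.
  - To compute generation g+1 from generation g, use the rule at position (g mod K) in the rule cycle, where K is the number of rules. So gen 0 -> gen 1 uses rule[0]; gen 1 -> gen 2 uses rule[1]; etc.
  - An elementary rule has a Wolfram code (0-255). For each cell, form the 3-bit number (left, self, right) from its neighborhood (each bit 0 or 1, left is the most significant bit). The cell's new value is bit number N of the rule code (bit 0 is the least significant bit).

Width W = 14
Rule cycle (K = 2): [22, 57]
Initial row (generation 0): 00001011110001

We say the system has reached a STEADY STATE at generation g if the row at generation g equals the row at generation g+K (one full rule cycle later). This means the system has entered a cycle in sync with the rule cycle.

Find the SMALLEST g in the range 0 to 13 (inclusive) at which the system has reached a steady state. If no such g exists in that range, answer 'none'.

Gen 0: 00001011110001
Gen 1 (rule 22): 00011000001011
Gen 2 (rule 57): 11010111100110
Gen 3 (rule 22): 00010000011001
Gen 4 (rule 57): 11001111010100
Gen 5 (rule 22): 00110000010110
Gen 6 (rule 57): 10101111001101
Gen 7 (rule 22): 10100000110001
Gen 8 (rule 57): 01011110101100
Gen 9 (rule 22): 11000000100010
Gen 10 (rule 57): 10111110011001
Gen 11 (rule 22): 10000001100111
Gen 12 (rule 57): 01111101010100
Gen 13 (rule 22): 10000001010110
Gen 14 (rule 57): 01111100101101
Gen 15 (rule 22): 10000011100001

Answer: none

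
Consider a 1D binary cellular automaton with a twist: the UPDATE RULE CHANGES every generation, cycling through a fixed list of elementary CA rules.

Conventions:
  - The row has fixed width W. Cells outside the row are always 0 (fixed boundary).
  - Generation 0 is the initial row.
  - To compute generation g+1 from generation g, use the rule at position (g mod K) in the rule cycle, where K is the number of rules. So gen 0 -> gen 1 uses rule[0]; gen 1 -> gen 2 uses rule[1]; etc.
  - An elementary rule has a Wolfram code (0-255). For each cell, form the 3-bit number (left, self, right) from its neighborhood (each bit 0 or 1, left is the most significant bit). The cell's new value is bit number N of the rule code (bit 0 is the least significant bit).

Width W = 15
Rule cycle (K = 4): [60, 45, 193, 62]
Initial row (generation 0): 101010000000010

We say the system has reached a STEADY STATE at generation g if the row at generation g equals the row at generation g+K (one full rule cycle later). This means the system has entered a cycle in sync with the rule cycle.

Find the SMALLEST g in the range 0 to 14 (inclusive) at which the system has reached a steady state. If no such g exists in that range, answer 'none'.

Answer: none

Derivation:
Gen 0: 101010000000010
Gen 1 (rule 60): 111111000000011
Gen 2 (rule 45): 100000011111010
Gen 3 (rule 193): 001111001111000
Gen 4 (rule 62): 011000111000100
Gen 5 (rule 60): 010100100100110
Gen 6 (rule 45): 011100100100100
Gen 7 (rule 193): 001100000000001
Gen 8 (rule 62): 011010000000011
Gen 9 (rule 60): 010111000000010
Gen 10 (rule 45): 011100011111010
Gen 11 (rule 193): 001101001111000
Gen 12 (rule 62): 011011111000100
Gen 13 (rule 60): 010110000100110
Gen 14 (rule 45): 011100110100100
Gen 15 (rule 193): 001100010000001
Gen 16 (rule 62): 011010111000011
Gen 17 (rule 60): 010111100100010
Gen 18 (rule 45): 011100000101010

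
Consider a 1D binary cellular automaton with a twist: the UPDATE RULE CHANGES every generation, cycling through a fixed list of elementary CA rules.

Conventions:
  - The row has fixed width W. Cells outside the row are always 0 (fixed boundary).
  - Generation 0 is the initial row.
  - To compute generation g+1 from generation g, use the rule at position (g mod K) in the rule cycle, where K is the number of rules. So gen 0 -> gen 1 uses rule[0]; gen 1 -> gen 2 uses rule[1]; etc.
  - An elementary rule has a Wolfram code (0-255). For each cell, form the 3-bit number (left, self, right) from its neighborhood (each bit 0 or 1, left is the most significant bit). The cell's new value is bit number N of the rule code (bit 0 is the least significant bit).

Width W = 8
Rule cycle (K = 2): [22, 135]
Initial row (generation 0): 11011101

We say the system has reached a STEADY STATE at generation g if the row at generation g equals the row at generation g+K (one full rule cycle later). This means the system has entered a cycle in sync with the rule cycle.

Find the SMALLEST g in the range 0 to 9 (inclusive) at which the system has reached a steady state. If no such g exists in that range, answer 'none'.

Answer: 2

Derivation:
Gen 0: 11011101
Gen 1 (rule 22): 00000001
Gen 2 (rule 135): 11111111
Gen 3 (rule 22): 00000000
Gen 4 (rule 135): 11111111
Gen 5 (rule 22): 00000000
Gen 6 (rule 135): 11111111
Gen 7 (rule 22): 00000000
Gen 8 (rule 135): 11111111
Gen 9 (rule 22): 00000000
Gen 10 (rule 135): 11111111
Gen 11 (rule 22): 00000000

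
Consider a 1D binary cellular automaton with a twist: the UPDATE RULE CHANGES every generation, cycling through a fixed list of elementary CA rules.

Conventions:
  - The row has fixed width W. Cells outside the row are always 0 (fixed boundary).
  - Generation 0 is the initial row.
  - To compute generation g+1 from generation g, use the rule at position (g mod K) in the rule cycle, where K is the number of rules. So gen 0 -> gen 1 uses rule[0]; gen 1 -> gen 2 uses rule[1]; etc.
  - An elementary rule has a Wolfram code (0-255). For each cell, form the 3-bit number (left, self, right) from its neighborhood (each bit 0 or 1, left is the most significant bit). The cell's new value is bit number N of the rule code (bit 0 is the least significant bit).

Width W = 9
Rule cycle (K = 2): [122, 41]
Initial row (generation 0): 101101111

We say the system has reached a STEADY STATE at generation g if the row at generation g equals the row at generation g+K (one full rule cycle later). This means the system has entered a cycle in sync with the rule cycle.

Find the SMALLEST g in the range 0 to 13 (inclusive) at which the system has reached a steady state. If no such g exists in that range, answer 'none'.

Answer: 9

Derivation:
Gen 0: 101101111
Gen 1 (rule 122): 011111001
Gen 2 (rule 41): 010000000
Gen 3 (rule 122): 101000000
Gen 4 (rule 41): 010011111
Gen 5 (rule 122): 101110001
Gen 6 (rule 41): 011000100
Gen 7 (rule 122): 111101010
Gen 8 (rule 41): 100010100
Gen 9 (rule 122): 010101010
Gen 10 (rule 41): 001010100
Gen 11 (rule 122): 010101010
Gen 12 (rule 41): 001010100
Gen 13 (rule 122): 010101010
Gen 14 (rule 41): 001010100
Gen 15 (rule 122): 010101010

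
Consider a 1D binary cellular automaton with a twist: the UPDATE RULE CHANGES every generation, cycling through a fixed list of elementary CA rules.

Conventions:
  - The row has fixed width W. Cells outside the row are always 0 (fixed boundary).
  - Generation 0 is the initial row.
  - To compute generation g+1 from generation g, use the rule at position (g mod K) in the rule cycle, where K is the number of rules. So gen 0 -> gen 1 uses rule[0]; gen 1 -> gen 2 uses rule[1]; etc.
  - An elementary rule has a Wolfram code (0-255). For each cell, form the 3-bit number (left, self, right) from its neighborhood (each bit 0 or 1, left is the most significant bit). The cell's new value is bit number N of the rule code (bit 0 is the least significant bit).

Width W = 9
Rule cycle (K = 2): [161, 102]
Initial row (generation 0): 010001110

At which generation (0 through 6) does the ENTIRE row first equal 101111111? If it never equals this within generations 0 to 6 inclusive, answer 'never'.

Gen 0: 010001110
Gen 1 (rule 161): 000100100
Gen 2 (rule 102): 001101100
Gen 3 (rule 161): 100010001
Gen 4 (rule 102): 100110011
Gen 5 (rule 161): 000000000
Gen 6 (rule 102): 000000000

Answer: never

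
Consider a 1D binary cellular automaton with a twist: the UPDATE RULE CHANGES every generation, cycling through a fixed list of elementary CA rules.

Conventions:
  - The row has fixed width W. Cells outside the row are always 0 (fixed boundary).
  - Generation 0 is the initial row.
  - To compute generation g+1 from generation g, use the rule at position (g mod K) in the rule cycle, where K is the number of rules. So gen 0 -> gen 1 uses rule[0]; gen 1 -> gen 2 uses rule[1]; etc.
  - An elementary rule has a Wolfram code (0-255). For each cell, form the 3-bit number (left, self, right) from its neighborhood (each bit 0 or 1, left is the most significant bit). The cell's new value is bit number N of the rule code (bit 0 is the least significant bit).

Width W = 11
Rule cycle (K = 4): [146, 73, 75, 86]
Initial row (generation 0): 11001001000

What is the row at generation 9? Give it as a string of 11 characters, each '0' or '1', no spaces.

Answer: 10100011001

Derivation:
Gen 0: 11001001000
Gen 1 (rule 146): 00110110100
Gen 2 (rule 73): 10110110001
Gen 3 (rule 75): 00110110110
Gen 4 (rule 86): 01010010011
Gen 5 (rule 146): 10001101100
Gen 6 (rule 73): 00101101101
Gen 7 (rule 75): 11001101100
Gen 8 (rule 86): 01110100110
Gen 9 (rule 146): 10100011001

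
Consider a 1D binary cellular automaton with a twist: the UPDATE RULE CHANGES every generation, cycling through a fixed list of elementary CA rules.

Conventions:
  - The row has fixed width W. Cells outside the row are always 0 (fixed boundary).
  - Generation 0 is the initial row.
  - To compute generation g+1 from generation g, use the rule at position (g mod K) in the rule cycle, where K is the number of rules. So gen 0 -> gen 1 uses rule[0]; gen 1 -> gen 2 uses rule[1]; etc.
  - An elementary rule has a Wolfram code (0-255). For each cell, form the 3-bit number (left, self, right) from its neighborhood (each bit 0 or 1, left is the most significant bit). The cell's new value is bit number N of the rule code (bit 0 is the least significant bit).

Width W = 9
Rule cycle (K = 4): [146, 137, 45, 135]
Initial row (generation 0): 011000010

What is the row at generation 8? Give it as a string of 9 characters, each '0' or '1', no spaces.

Answer: 101011100

Derivation:
Gen 0: 011000010
Gen 1 (rule 146): 100100101
Gen 2 (rule 137): 000000000
Gen 3 (rule 45): 111111111
Gen 4 (rule 135): 011111110
Gen 5 (rule 146): 101111101
Gen 6 (rule 137): 001111000
Gen 7 (rule 45): 101000011
Gen 8 (rule 135): 101011100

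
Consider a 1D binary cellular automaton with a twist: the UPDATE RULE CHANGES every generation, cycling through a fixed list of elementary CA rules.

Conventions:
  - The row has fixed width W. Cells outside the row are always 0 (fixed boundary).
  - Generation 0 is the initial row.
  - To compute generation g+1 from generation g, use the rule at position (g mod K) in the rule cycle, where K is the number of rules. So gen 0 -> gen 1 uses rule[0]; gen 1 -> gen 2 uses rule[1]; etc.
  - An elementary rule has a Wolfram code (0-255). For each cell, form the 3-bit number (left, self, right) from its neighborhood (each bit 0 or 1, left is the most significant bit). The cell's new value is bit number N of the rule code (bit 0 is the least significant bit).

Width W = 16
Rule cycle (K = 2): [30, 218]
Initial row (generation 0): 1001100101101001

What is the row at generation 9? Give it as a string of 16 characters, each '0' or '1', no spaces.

Gen 0: 1001100101101001
Gen 1 (rule 30): 1111011101001111
Gen 2 (rule 218): 1111011100111111
Gen 3 (rule 30): 1000010011100000
Gen 4 (rule 218): 0100101111110000
Gen 5 (rule 30): 1111101000001000
Gen 6 (rule 218): 1111100100010100
Gen 7 (rule 30): 1000011110110110
Gen 8 (rule 218): 0100111110110111
Gen 9 (rule 30): 1111100000100100

Answer: 1111100000100100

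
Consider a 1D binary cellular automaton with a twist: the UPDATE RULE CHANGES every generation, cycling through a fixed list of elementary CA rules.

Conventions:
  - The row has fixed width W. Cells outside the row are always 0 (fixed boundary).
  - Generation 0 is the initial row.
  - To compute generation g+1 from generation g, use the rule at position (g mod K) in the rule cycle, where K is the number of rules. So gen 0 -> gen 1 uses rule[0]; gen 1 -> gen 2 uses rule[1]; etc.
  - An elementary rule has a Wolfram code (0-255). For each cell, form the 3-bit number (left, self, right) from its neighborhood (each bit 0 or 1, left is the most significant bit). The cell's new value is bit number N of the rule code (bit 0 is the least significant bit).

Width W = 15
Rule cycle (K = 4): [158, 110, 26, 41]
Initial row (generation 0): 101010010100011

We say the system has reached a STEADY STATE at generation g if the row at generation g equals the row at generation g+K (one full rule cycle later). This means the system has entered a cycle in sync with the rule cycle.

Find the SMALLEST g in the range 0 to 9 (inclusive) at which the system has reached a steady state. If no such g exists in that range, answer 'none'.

Answer: none

Derivation:
Gen 0: 101010010100011
Gen 1 (rule 158): 101011110110110
Gen 2 (rule 110): 111110011111110
Gen 3 (rule 26): 100001110000001
Gen 4 (rule 41): 001101000111100
Gen 5 (rule 158): 011001101111010
Gen 6 (rule 110): 111011111001110
Gen 7 (rule 26): 100010000111001
Gen 8 (rule 41): 001000110100000
Gen 9 (rule 158): 011101100110000
Gen 10 (rule 110): 110111101110000
Gen 11 (rule 26): 100100001001000
Gen 12 (rule 41): 000001100000011
Gen 13 (rule 158): 000011010000110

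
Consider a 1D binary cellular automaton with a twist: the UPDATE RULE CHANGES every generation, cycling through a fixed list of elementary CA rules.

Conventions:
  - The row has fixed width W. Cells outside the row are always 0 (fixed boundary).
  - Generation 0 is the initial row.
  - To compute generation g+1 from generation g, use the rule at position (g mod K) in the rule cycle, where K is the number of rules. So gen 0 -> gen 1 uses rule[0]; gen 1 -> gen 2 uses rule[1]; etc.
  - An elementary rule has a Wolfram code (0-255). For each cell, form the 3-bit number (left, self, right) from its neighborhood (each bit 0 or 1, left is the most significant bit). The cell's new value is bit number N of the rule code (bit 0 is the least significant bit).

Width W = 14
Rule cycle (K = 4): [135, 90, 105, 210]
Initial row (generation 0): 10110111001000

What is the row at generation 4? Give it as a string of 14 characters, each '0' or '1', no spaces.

Gen 0: 10110111001000
Gen 1 (rule 135): 10000010011011
Gen 2 (rule 90): 01000101111011
Gen 3 (rule 105): 00010011001111
Gen 4 (rule 210): 00101101110111

Answer: 00101101110111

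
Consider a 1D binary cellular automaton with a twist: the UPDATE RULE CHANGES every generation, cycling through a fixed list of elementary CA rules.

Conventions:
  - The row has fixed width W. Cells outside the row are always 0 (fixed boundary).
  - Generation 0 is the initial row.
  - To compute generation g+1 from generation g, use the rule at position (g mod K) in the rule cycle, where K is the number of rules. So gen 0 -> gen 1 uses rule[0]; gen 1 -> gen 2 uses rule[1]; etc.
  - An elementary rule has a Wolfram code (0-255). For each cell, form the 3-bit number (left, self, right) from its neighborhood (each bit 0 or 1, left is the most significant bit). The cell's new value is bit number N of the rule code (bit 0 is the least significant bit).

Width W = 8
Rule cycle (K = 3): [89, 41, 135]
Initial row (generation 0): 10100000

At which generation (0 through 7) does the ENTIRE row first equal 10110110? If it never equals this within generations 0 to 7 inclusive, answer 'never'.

Answer: 6

Derivation:
Gen 0: 10100000
Gen 1 (rule 89): 00011111
Gen 2 (rule 41): 11010000
Gen 3 (rule 135): 00010111
Gen 4 (rule 89): 11000101
Gen 5 (rule 41): 10010010
Gen 6 (rule 135): 10110110
Gen 7 (rule 89): 00110111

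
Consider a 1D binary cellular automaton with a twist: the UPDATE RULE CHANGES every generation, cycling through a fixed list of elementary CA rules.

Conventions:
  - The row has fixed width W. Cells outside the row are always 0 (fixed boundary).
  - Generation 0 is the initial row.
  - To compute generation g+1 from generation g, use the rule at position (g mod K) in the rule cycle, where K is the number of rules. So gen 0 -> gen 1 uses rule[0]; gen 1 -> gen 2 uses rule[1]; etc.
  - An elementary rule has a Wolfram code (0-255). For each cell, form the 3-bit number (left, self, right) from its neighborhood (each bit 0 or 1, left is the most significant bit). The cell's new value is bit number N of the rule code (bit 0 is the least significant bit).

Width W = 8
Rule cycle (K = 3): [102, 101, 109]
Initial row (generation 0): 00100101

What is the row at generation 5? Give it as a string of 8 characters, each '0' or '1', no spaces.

Gen 0: 00100101
Gen 1 (rule 102): 01101111
Gen 2 (rule 101): 00110001
Gen 3 (rule 109): 10110101
Gen 4 (rule 102): 11011111
Gen 5 (rule 101): 01100001

Answer: 01100001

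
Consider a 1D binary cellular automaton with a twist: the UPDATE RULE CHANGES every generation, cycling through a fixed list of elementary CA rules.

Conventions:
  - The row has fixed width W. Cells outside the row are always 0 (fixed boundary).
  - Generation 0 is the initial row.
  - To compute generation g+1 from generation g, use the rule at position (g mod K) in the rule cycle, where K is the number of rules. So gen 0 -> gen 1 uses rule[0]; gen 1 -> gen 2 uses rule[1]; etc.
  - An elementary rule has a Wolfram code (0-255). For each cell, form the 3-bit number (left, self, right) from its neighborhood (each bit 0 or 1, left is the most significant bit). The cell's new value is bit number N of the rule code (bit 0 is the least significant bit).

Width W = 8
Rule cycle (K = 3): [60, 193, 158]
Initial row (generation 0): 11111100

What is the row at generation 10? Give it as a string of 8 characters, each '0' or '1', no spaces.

Gen 0: 11111100
Gen 1 (rule 60): 10000010
Gen 2 (rule 193): 00111000
Gen 3 (rule 158): 01110100
Gen 4 (rule 60): 01001110
Gen 5 (rule 193): 00000110
Gen 6 (rule 158): 00001101
Gen 7 (rule 60): 00001011
Gen 8 (rule 193): 11100001
Gen 9 (rule 158): 11010011
Gen 10 (rule 60): 10111010

Answer: 10111010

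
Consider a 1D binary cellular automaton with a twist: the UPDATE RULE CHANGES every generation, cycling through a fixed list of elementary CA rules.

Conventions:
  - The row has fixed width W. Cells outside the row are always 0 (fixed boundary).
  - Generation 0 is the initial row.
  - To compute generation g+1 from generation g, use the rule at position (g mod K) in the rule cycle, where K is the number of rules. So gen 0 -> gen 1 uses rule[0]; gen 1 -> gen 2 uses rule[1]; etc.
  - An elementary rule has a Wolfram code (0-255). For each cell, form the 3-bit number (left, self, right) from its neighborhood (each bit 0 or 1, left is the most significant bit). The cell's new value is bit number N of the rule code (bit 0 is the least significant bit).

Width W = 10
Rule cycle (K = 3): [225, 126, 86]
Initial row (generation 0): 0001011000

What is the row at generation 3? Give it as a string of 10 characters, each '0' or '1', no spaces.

Gen 0: 0001011000
Gen 1 (rule 225): 1100101011
Gen 2 (rule 126): 1111111111
Gen 3 (rule 86): 0000000001

Answer: 0000000001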